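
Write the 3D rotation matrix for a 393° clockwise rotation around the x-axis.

Rotation matrix for clockwise 393° around x-axis:
A clockwise rotation by 393° is a counterclockwise rotation by -393°.
cos(-393°) = 0.8387, sin(-393°) = -0.5446
Result: [[1, 0, 0], [0, 0.8387, 0.5446], [0, -0.5446, 0.8387]]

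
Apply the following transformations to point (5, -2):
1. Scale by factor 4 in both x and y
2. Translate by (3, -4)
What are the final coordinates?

Step 1: Scale (5, -2) by 4 → (20, -8)
Step 2: Translate by (3, -4) → (23, -12)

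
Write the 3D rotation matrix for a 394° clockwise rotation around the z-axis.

Rotation matrix for clockwise 394° around z-axis:
A clockwise rotation by 394° is a counterclockwise rotation by -394°.
cos(-394°) = 0.8290, sin(-394°) = -0.5592
Result: [[0.8290, 0.5592, 0], [-0.5592, 0.8290, 0], [0, 0, 1]]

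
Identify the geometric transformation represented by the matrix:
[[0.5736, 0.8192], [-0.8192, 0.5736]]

This matrix represents: rotation by 305° counterclockwise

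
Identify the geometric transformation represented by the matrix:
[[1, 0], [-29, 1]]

This matrix represents: vertical shear with factor -29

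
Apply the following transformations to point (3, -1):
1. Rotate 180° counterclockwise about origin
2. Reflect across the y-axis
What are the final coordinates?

Step 1: Rotate 180° → (-3, 1)
Step 2: Reflect across y-axis → (3, 1)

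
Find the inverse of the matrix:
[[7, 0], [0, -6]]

For [[a,b],[c,d]], inverse = (1/det)·[[d,-b],[-c,a]]
det = (7)(-6) - (0)(0) = -42 - 0 = -42
Inverse = (1/-42)·[[-6, 0], [0, 7]]
= [[1/7, 0], [0, -1/6]]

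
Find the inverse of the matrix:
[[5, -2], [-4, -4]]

For [[a,b],[c,d]], inverse = (1/det)·[[d,-b],[-c,a]]
det = (5)(-4) - (-2)(-4) = -20 - 8 = -28
Inverse = (1/-28)·[[-4, 2], [4, 5]]
= [[1/7, -1/14], [-1/7, -5/28]]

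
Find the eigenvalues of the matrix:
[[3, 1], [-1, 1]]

Characteristic equation: det(A - λI) = 0
λ² - (trace)λ + (det) = 0
trace = 3 + 1 = 4, det = (3)(1) - (1)(-1) = 4
λ² - (4)λ + (4) = 0
λ = (4 ± √((4)² - 4·(4))) / 2 = (4 ± √0) / 2
Solving: λ = 2, 2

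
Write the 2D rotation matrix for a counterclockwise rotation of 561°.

Rotation matrix formula: [[cos θ, -sin θ], [sin θ, cos θ]]
For θ = 561°:
cos(561°) = -0.9336
sin(561°) = -0.3584
Result: [[-0.9336, 0.3584], [-0.3584, -0.9336]]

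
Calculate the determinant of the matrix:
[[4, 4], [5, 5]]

For a 2×2 matrix [[a, b], [c, d]], det = ad - bc
det = (4)(5) - (4)(5) = 20 - 20 = 0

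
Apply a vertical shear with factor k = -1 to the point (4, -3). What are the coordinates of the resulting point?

Shear matrix for vertical shear with factor k = -1:
[[1, 0], [-1, 1]]
Result: (4, -3) → (4, -7)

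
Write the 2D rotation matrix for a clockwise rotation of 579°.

Rotation matrix formula: [[cos θ, -sin θ], [sin θ, cos θ]]
A clockwise rotation by 579° is equivalent to a counterclockwise rotation by -579°.
For θ = -579°:
cos(-579°) = -0.7771
sin(-579°) = 0.6293
Result: [[-0.7771, -0.6293], [0.6293, -0.7771]]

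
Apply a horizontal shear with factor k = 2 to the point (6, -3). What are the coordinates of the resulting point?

Shear matrix for horizontal shear with factor k = 2:
[[1, 2], [0, 1]]
Result: (6, -3) → (0, -3)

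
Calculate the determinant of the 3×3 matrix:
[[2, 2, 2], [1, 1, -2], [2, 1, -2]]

Expansion along first row:
det = 2·det([[1,-2],[1,-2]]) - 2·det([[1,-2],[2,-2]]) + 2·det([[1,1],[2,1]])
    = 2·(1·-2 - -2·1) - 2·(1·-2 - -2·2) + 2·(1·1 - 1·2)
    = 2·0 - 2·2 + 2·-1
    = 0 + -4 + -2 = -6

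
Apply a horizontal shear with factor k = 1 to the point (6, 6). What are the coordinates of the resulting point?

Shear matrix for horizontal shear with factor k = 1:
[[1, 1], [0, 1]]
Result: (6, 6) → (12, 6)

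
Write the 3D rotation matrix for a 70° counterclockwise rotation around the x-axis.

Rotation matrix for counterclockwise 70° around x-axis:
cos(70°) = 0.3420, sin(70°) = 0.9397
Result: [[1, 0, 0], [0, 0.3420, -0.9397], [0, 0.9397, 0.3420]]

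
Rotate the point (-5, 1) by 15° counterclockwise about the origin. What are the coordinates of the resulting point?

Rotation matrix for 15°: [[cos 15°, -sin 15°], [sin 15°, cos 15°]] ≈ [[0.965926, -0.258819], [0.258819, 0.965926]]
[[0.965926, -0.258819], [0.258819, 0.965926]] × [-5, 1]ᵀ ≈ [-5.0884, -0.3282]ᵀ
Result: (-5.0884, -0.3282)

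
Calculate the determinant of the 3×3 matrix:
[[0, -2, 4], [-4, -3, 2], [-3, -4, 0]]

Expansion along first row:
det = 0·det([[-3,2],[-4,0]]) - -2·det([[-4,2],[-3,0]]) + 4·det([[-4,-3],[-3,-4]])
    = 0·(-3·0 - 2·-4) - -2·(-4·0 - 2·-3) + 4·(-4·-4 - -3·-3)
    = 0·8 - -2·6 + 4·7
    = 0 + 12 + 28 = 40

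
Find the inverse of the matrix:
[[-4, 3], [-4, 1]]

For [[a,b],[c,d]], inverse = (1/det)·[[d,-b],[-c,a]]
det = (-4)(1) - (3)(-4) = -4 - -12 = 8
Inverse = (1/8)·[[1, -3], [4, -4]]
= [[1/8, -3/8], [1/2, -1/2]]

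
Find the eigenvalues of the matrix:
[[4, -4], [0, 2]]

Characteristic equation: det(A - λI) = 0
λ² - (trace)λ + (det) = 0
trace = 4 + 2 = 6, det = (4)(2) - (-4)(0) = 8
λ² - (6)λ + (8) = 0
λ = (6 ± √((6)² - 4·(8))) / 2 = (6 ± √4) / 2
Solving: λ = 2, 4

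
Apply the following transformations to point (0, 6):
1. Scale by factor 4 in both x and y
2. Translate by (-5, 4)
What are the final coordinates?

Step 1: Scale (0, 6) by 4 → (0, 24)
Step 2: Translate by (-5, 4) → (-5, 28)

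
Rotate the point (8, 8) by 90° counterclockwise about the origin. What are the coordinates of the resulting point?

Rotation matrix for 90°: [[cos 90°, -sin 90°], [sin 90°, cos 90°]] = [[0, -1], [1, 0]]
[[0, -1], [1, 0]] × [8, 8]ᵀ = [-8, 8]ᵀ
Result: (-8, 8)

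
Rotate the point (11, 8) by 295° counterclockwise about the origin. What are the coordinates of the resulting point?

Rotation matrix for 295°: [[cos 295°, -sin 295°], [sin 295°, cos 295°]] ≈ [[0.422618, 0.906308], [-0.906308, 0.422618]]
[[0.422618, 0.906308], [-0.906308, 0.422618]] × [11, 8]ᵀ ≈ [11.8993, -6.5884]ᵀ
Result: (11.8993, -6.5884)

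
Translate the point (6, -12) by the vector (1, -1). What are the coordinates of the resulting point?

Translation by (1, -1) (homogeneous matrix [[1, 0, 1], [0, 1, -1], [0, 0, 1]]):
x' = 6 + 1 = 7
y' = -12 + -1 = -13
Result: (7, -13)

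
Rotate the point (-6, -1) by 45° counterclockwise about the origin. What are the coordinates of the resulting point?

Rotation matrix for 45°: [[cos 45°, -sin 45°], [sin 45°, cos 45°]] ≈ [[0.707107, -0.707107], [0.707107, 0.707107]]
[[0.707107, -0.707107], [0.707107, 0.707107]] × [-6, -1]ᵀ ≈ [-3.5355, -4.9497]ᵀ
Result: (-3.5355, -4.9497)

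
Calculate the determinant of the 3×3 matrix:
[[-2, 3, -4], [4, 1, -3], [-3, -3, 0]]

Expansion along first row:
det = -2·det([[1,-3],[-3,0]]) - 3·det([[4,-3],[-3,0]]) + -4·det([[4,1],[-3,-3]])
    = -2·(1·0 - -3·-3) - 3·(4·0 - -3·-3) + -4·(4·-3 - 1·-3)
    = -2·-9 - 3·-9 + -4·-9
    = 18 + 27 + 36 = 81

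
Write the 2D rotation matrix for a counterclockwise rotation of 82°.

Rotation matrix formula: [[cos θ, -sin θ], [sin θ, cos θ]]
For θ = 82°:
cos(82°) = 0.1392
sin(82°) = 0.9903
Result: [[0.1392, -0.9903], [0.9903, 0.1392]]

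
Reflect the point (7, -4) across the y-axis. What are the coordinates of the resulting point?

Reflection across y-axis: (7, -4) → (-7, -4)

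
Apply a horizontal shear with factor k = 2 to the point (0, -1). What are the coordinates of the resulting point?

Shear matrix for horizontal shear with factor k = 2:
[[1, 2], [0, 1]]
Result: (0, -1) → (-2, -1)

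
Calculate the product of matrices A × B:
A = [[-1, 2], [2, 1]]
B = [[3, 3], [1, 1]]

Matrix multiplication:
C[0][0] = -1×3 + 2×1 = -1
C[0][1] = -1×3 + 2×1 = -1
C[1][0] = 2×3 + 1×1 = 7
C[1][1] = 2×3 + 1×1 = 7
Result: [[-1, -1], [7, 7]]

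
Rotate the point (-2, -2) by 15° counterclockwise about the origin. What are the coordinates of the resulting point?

Rotation matrix for 15°: [[cos 15°, -sin 15°], [sin 15°, cos 15°]] ≈ [[0.965926, -0.258819], [0.258819, 0.965926]]
[[0.965926, -0.258819], [0.258819, 0.965926]] × [-2, -2]ᵀ ≈ [-1.4142, -2.4495]ᵀ
Result: (-1.4142, -2.4495)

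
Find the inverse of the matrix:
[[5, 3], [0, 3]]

For [[a,b],[c,d]], inverse = (1/det)·[[d,-b],[-c,a]]
det = (5)(3) - (3)(0) = 15 - 0 = 15
Inverse = (1/15)·[[3, -3], [0, 5]]
= [[1/5, -1/5], [0, 1/3]]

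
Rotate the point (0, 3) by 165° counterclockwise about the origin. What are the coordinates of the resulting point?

Rotation matrix for 165°: [[cos 165°, -sin 165°], [sin 165°, cos 165°]] ≈ [[-0.965926, -0.258819], [0.258819, -0.965926]]
[[-0.965926, -0.258819], [0.258819, -0.965926]] × [0, 3]ᵀ ≈ [-0.7765, -2.8978]ᵀ
Result: (-0.7765, -2.8978)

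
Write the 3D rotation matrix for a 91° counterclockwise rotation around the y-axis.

Rotation matrix for counterclockwise 91° around y-axis:
cos(91°) = -0.0175, sin(91°) = 0.9998
Result: [[-0.0175, 0, 0.9998], [0, 1, 0], [-0.9998, 0, -0.0175]]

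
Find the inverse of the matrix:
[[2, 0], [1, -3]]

For [[a,b],[c,d]], inverse = (1/det)·[[d,-b],[-c,a]]
det = (2)(-3) - (0)(1) = -6 - 0 = -6
Inverse = (1/-6)·[[-3, 0], [-1, 2]]
= [[1/2, 0], [1/6, -1/3]]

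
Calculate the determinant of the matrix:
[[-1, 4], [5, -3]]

For a 2×2 matrix [[a, b], [c, d]], det = ad - bc
det = (-1)(-3) - (4)(5) = 3 - 20 = -17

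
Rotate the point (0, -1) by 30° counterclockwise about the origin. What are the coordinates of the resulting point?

Rotation matrix for 30°: [[cos 30°, -sin 30°], [sin 30°, cos 30°]] ≈ [[0.866025, -0.500000], [0.500000, 0.866025]]
[[0.866025, -0.500000], [0.500000, 0.866025]] × [0, -1]ᵀ ≈ [0.5000, -0.8660]ᵀ
Result: (0.5000, -0.8660)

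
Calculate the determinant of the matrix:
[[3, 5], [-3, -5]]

For a 2×2 matrix [[a, b], [c, d]], det = ad - bc
det = (3)(-5) - (5)(-3) = -15 - -15 = 0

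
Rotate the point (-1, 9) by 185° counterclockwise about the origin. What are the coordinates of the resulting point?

Rotation matrix for 185°: [[cos 185°, -sin 185°], [sin 185°, cos 185°]] ≈ [[-0.996195, 0.087156], [-0.087156, -0.996195]]
[[-0.996195, 0.087156], [-0.087156, -0.996195]] × [-1, 9]ᵀ ≈ [1.7806, -8.8786]ᵀ
Result: (1.7806, -8.8786)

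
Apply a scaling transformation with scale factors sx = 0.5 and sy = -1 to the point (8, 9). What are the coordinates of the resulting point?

Scaling matrix:
[[0.50, 0], [0, -1]]
Result: (8 × 0.5, 9 × -1) = (4, -9)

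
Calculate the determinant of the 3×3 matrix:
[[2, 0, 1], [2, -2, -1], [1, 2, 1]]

Expansion along first row:
det = 2·det([[-2,-1],[2,1]]) - 0·det([[2,-1],[1,1]]) + 1·det([[2,-2],[1,2]])
    = 2·(-2·1 - -1·2) - 0·(2·1 - -1·1) + 1·(2·2 - -2·1)
    = 2·0 - 0·3 + 1·6
    = 0 + 0 + 6 = 6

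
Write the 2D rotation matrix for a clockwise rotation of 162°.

Rotation matrix formula: [[cos θ, -sin θ], [sin θ, cos θ]]
A clockwise rotation by 162° is equivalent to a counterclockwise rotation by -162°.
For θ = -162°:
cos(-162°) = -0.9511
sin(-162°) = -0.3090
Result: [[-0.9511, 0.3090], [-0.3090, -0.9511]]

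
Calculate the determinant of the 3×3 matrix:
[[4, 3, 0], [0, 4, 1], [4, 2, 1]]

Expansion along first row:
det = 4·det([[4,1],[2,1]]) - 3·det([[0,1],[4,1]]) + 0·det([[0,4],[4,2]])
    = 4·(4·1 - 1·2) - 3·(0·1 - 1·4) + 0·(0·2 - 4·4)
    = 4·2 - 3·-4 + 0·-16
    = 8 + 12 + 0 = 20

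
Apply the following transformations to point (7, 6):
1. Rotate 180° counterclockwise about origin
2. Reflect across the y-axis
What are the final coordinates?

Step 1: Rotate 180° → (-7, -6)
Step 2: Reflect across y-axis → (7, -6)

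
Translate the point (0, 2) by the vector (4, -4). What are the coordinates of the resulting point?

Translation by (4, -4) (homogeneous matrix [[1, 0, 4], [0, 1, -4], [0, 0, 1]]):
x' = 0 + 4 = 4
y' = 2 + -4 = -2
Result: (4, -2)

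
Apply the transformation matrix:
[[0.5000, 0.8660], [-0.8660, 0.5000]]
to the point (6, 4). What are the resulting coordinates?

Matrix multiplication:
[[0.5000, 0.8660], [-0.8660, 0.5000]] × [6, 4]ᵀ
= [(0.5000)(6) + (0.8660)(4), (-0.8660)(6) + (0.5000)(4)]ᵀ
= [6.4640, -3.1960]ᵀ
Result: (6.4640, -3.1960)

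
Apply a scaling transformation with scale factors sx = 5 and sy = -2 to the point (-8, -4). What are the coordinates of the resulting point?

Scaling matrix:
[[5, 0], [0, -2]]
Result: (-8 × 5, -4 × -2) = (-40, 8)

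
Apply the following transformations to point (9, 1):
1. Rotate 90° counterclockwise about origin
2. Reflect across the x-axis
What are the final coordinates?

Step 1: Rotate 90° → (-1, 9)
Step 2: Reflect across x-axis → (-1, -9)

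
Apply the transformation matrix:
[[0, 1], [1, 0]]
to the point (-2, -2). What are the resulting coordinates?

Matrix multiplication:
[[0, 1], [1, 0]] × [-2, -2]ᵀ
= [(0)(-2) + (1)(-2), (1)(-2) + (0)(-2)]ᵀ
= [-2, -2]ᵀ
Result: (-2, -2)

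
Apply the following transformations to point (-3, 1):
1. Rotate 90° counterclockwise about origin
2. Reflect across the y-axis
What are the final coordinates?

Step 1: Rotate 90° → (-1, -3)
Step 2: Reflect across y-axis → (1, -3)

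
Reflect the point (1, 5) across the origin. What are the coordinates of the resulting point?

Reflection across origin: (1, 5) → (-1, -5)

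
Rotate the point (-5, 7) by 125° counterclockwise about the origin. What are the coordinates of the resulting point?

Rotation matrix for 125°: [[cos 125°, -sin 125°], [sin 125°, cos 125°]] ≈ [[-0.573576, -0.819152], [0.819152, -0.573576]]
[[-0.573576, -0.819152], [0.819152, -0.573576]] × [-5, 7]ᵀ ≈ [-2.8662, -8.1108]ᵀ
Result: (-2.8662, -8.1108)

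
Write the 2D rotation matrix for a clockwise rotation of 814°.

Rotation matrix formula: [[cos θ, -sin θ], [sin θ, cos θ]]
A clockwise rotation by 814° is equivalent to a counterclockwise rotation by -814°.
For θ = -814°:
cos(-814°) = -0.0698
sin(-814°) = -0.9976
Result: [[-0.0698, 0.9976], [-0.9976, -0.0698]]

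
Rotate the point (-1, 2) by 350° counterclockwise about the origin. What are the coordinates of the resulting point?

Rotation matrix for 350°: [[cos 350°, -sin 350°], [sin 350°, cos 350°]] ≈ [[0.984808, 0.173648], [-0.173648, 0.984808]]
[[0.984808, 0.173648], [-0.173648, 0.984808]] × [-1, 2]ᵀ ≈ [-0.6375, 2.1433]ᵀ
Result: (-0.6375, 2.1433)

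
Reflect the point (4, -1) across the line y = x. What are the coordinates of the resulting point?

Reflection across line y = x: (4, -1) → (-1, 4)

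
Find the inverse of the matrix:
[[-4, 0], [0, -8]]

For [[a,b],[c,d]], inverse = (1/det)·[[d,-b],[-c,a]]
det = (-4)(-8) - (0)(0) = 32 - 0 = 32
Inverse = (1/32)·[[-8, 0], [0, -4]]
= [[-1/4, 0], [0, -1/8]]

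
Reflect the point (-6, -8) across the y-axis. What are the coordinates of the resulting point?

Reflection across y-axis: (-6, -8) → (6, -8)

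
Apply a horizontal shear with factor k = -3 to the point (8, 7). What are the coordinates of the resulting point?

Shear matrix for horizontal shear with factor k = -3:
[[1, -3], [0, 1]]
Result: (8, 7) → (-13, 7)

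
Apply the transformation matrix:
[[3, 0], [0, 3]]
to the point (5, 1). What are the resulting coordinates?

Matrix multiplication:
[[3, 0], [0, 3]] × [5, 1]ᵀ
= [(3)(5) + (0)(1), (0)(5) + (3)(1)]ᵀ
= [15, 3]ᵀ
Result: (15, 3)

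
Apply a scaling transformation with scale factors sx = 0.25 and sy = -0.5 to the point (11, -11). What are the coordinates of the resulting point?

Scaling matrix:
[[0.25, 0], [0, -0.50]]
Result: (11 × 0.25, -11 × -0.5) = (2.75, 5.5)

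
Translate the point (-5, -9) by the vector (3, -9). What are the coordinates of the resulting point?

Translation by (3, -9) (homogeneous matrix [[1, 0, 3], [0, 1, -9], [0, 0, 1]]):
x' = -5 + 3 = -2
y' = -9 + -9 = -18
Result: (-2, -18)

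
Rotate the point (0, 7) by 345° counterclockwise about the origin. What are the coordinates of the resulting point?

Rotation matrix for 345°: [[cos 345°, -sin 345°], [sin 345°, cos 345°]] ≈ [[0.965926, 0.258819], [-0.258819, 0.965926]]
[[0.965926, 0.258819], [-0.258819, 0.965926]] × [0, 7]ᵀ ≈ [1.8117, 6.7615]ᵀ
Result: (1.8117, 6.7615)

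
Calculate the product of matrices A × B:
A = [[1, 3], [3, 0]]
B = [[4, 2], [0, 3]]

Matrix multiplication:
C[0][0] = 1×4 + 3×0 = 4
C[0][1] = 1×2 + 3×3 = 11
C[1][0] = 3×4 + 0×0 = 12
C[1][1] = 3×2 + 0×3 = 6
Result: [[4, 11], [12, 6]]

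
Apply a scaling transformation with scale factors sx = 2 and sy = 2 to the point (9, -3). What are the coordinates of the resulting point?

Scaling matrix:
[[2, 0], [0, 2]]
Result: (9 × 2, -3 × 2) = (18, -6)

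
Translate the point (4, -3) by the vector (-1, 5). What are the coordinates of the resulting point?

Translation by (-1, 5) (homogeneous matrix [[1, 0, -1], [0, 1, 5], [0, 0, 1]]):
x' = 4 + -1 = 3
y' = -3 + 5 = 2
Result: (3, 2)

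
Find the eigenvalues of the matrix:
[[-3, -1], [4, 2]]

Characteristic equation: det(A - λI) = 0
λ² - (trace)λ + (det) = 0
trace = -3 + 2 = -1, det = (-3)(2) - (-1)(4) = -2
λ² - (-1)λ + (-2) = 0
λ = (-1 ± √((-1)² - 4·(-2))) / 2 = (-1 ± √9) / 2
Solving: λ = -2, 1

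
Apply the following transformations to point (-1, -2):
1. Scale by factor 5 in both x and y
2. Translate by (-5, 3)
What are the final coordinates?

Step 1: Scale (-1, -2) by 5 → (-5, -10)
Step 2: Translate by (-5, 3) → (-10, -7)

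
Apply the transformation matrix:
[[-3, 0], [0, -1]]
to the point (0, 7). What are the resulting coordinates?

Matrix multiplication:
[[-3, 0], [0, -1]] × [0, 7]ᵀ
= [(-3)(0) + (0)(7), (0)(0) + (-1)(7)]ᵀ
= [0, -7]ᵀ
Result: (0, -7)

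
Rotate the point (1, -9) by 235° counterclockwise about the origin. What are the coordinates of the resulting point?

Rotation matrix for 235°: [[cos 235°, -sin 235°], [sin 235°, cos 235°]] ≈ [[-0.573576, 0.819152], [-0.819152, -0.573576]]
[[-0.573576, 0.819152], [-0.819152, -0.573576]] × [1, -9]ᵀ ≈ [-7.9459, 4.3430]ᵀ
Result: (-7.9459, 4.3430)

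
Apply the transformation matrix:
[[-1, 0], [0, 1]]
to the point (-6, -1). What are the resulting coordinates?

Matrix multiplication:
[[-1, 0], [0, 1]] × [-6, -1]ᵀ
= [(-1)(-6) + (0)(-1), (0)(-6) + (1)(-1)]ᵀ
= [6, -1]ᵀ
Result: (6, -1)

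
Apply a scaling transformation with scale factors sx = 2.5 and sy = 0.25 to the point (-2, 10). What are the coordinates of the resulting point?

Scaling matrix:
[[2.50, 0], [0, 0.25]]
Result: (-2 × 2.5, 10 × 0.25) = (-5, 2.5)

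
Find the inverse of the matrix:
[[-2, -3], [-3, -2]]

For [[a,b],[c,d]], inverse = (1/det)·[[d,-b],[-c,a]]
det = (-2)(-2) - (-3)(-3) = 4 - 9 = -5
Inverse = (1/-5)·[[-2, 3], [3, -2]]
= [[2/5, -3/5], [-3/5, 2/5]]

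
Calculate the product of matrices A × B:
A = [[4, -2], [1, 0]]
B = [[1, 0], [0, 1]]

Matrix multiplication:
C[0][0] = 4×1 + -2×0 = 4
C[0][1] = 4×0 + -2×1 = -2
C[1][0] = 1×1 + 0×0 = 1
C[1][1] = 1×0 + 0×1 = 0
Result: [[4, -2], [1, 0]]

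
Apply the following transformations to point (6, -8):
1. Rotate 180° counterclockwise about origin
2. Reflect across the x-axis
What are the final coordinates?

Step 1: Rotate 180° → (-6, 8)
Step 2: Reflect across x-axis → (-6, -8)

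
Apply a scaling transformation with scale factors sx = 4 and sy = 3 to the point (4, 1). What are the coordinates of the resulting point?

Scaling matrix:
[[4, 0], [0, 3]]
Result: (4 × 4, 1 × 3) = (16, 3)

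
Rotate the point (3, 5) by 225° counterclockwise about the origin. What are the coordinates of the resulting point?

Rotation matrix for 225°: [[cos 225°, -sin 225°], [sin 225°, cos 225°]] ≈ [[-0.707107, 0.707107], [-0.707107, -0.707107]]
[[-0.707107, 0.707107], [-0.707107, -0.707107]] × [3, 5]ᵀ ≈ [1.4142, -5.6569]ᵀ
Result: (1.4142, -5.6569)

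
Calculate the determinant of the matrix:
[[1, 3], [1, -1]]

For a 2×2 matrix [[a, b], [c, d]], det = ad - bc
det = (1)(-1) - (3)(1) = -1 - 3 = -4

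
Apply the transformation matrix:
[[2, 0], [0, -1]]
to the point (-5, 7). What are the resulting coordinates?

Matrix multiplication:
[[2, 0], [0, -1]] × [-5, 7]ᵀ
= [(2)(-5) + (0)(7), (0)(-5) + (-1)(7)]ᵀ
= [-10, -7]ᵀ
Result: (-10, -7)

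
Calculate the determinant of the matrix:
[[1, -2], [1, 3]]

For a 2×2 matrix [[a, b], [c, d]], det = ad - bc
det = (1)(3) - (-2)(1) = 3 - -2 = 5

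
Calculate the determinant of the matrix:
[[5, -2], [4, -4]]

For a 2×2 matrix [[a, b], [c, d]], det = ad - bc
det = (5)(-4) - (-2)(4) = -20 - -8 = -12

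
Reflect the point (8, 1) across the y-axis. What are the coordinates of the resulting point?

Reflection across y-axis: (8, 1) → (-8, 1)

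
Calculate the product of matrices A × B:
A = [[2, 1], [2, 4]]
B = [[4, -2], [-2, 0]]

Matrix multiplication:
C[0][0] = 2×4 + 1×-2 = 6
C[0][1] = 2×-2 + 1×0 = -4
C[1][0] = 2×4 + 4×-2 = 0
C[1][1] = 2×-2 + 4×0 = -4
Result: [[6, -4], [0, -4]]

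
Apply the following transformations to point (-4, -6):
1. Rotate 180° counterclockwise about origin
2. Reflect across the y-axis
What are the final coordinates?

Step 1: Rotate 180° → (4, 6)
Step 2: Reflect across y-axis → (-4, 6)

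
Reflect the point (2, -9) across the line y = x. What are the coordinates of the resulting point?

Reflection across line y = x: (2, -9) → (-9, 2)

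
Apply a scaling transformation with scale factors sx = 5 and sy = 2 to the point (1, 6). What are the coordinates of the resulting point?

Scaling matrix:
[[5, 0], [0, 2]]
Result: (1 × 5, 6 × 2) = (5, 12)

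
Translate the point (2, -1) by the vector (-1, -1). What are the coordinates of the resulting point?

Translation by (-1, -1) (homogeneous matrix [[1, 0, -1], [0, 1, -1], [0, 0, 1]]):
x' = 2 + -1 = 1
y' = -1 + -1 = -2
Result: (1, -2)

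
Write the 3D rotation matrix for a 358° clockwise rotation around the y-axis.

Rotation matrix for clockwise 358° around y-axis:
A clockwise rotation by 358° is a counterclockwise rotation by -358°.
cos(-358°) = 0.9994, sin(-358°) = 0.0349
Result: [[0.9994, 0, 0.0349], [0, 1, 0], [-0.0349, 0, 0.9994]]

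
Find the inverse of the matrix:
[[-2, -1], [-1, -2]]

For [[a,b],[c,d]], inverse = (1/det)·[[d,-b],[-c,a]]
det = (-2)(-2) - (-1)(-1) = 4 - 1 = 3
Inverse = (1/3)·[[-2, 1], [1, -2]]
= [[-2/3, 1/3], [1/3, -2/3]]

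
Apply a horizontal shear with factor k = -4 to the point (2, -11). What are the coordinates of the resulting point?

Shear matrix for horizontal shear with factor k = -4:
[[1, -4], [0, 1]]
Result: (2, -11) → (46, -11)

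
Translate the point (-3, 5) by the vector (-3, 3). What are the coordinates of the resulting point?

Translation by (-3, 3) (homogeneous matrix [[1, 0, -3], [0, 1, 3], [0, 0, 1]]):
x' = -3 + -3 = -6
y' = 5 + 3 = 8
Result: (-6, 8)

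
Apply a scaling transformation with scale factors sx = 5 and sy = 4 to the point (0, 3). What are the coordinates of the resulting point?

Scaling matrix:
[[5, 0], [0, 4]]
Result: (0 × 5, 3 × 4) = (0, 12)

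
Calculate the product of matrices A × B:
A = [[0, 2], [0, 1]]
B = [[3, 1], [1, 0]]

Matrix multiplication:
C[0][0] = 0×3 + 2×1 = 2
C[0][1] = 0×1 + 2×0 = 0
C[1][0] = 0×3 + 1×1 = 1
C[1][1] = 0×1 + 1×0 = 0
Result: [[2, 0], [1, 0]]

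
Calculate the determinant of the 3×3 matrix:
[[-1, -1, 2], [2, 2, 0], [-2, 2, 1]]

Expansion along first row:
det = -1·det([[2,0],[2,1]]) - -1·det([[2,0],[-2,1]]) + 2·det([[2,2],[-2,2]])
    = -1·(2·1 - 0·2) - -1·(2·1 - 0·-2) + 2·(2·2 - 2·-2)
    = -1·2 - -1·2 + 2·8
    = -2 + 2 + 16 = 16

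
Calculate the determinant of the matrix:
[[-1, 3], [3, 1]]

For a 2×2 matrix [[a, b], [c, d]], det = ad - bc
det = (-1)(1) - (3)(3) = -1 - 9 = -10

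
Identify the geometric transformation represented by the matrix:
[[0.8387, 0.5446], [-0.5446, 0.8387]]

This matrix represents: rotation by 327° counterclockwise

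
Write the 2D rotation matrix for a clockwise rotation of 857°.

Rotation matrix formula: [[cos θ, -sin θ], [sin θ, cos θ]]
A clockwise rotation by 857° is equivalent to a counterclockwise rotation by -857°.
For θ = -857°:
cos(-857°) = -0.7314
sin(-857°) = -0.6820
Result: [[-0.7314, 0.6820], [-0.6820, -0.7314]]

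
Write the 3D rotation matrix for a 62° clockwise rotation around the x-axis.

Rotation matrix for clockwise 62° around x-axis:
A clockwise rotation by 62° is a counterclockwise rotation by -62°.
cos(-62°) = 0.4695, sin(-62°) = -0.8829
Result: [[1, 0, 0], [0, 0.4695, 0.8829], [0, -0.8829, 0.4695]]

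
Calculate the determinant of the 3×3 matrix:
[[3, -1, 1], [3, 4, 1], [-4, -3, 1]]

Expansion along first row:
det = 3·det([[4,1],[-3,1]]) - -1·det([[3,1],[-4,1]]) + 1·det([[3,4],[-4,-3]])
    = 3·(4·1 - 1·-3) - -1·(3·1 - 1·-4) + 1·(3·-3 - 4·-4)
    = 3·7 - -1·7 + 1·7
    = 21 + 7 + 7 = 35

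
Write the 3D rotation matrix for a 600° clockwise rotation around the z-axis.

Rotation matrix for clockwise 600° around z-axis:
A clockwise rotation by 600° is a counterclockwise rotation by -600°.
cos(-600°) = -1/2, sin(-600°) = √3/2
Result: [[-1/2, -√3/2, 0], [√3/2, -1/2, 0], [0, 0, 1]]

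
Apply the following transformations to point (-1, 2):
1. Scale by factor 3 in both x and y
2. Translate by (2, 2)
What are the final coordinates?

Step 1: Scale (-1, 2) by 3 → (-3, 6)
Step 2: Translate by (2, 2) → (-1, 8)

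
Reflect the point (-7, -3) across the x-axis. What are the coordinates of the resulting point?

Reflection across x-axis: (-7, -3) → (-7, 3)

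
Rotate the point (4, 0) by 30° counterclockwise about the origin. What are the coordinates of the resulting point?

Rotation matrix for 30°: [[cos 30°, -sin 30°], [sin 30°, cos 30°]] ≈ [[0.866025, -0.500000], [0.500000, 0.866025]]
[[0.866025, -0.500000], [0.500000, 0.866025]] × [4, 0]ᵀ ≈ [3.4641, 2]ᵀ
Result: (3.4641, 2)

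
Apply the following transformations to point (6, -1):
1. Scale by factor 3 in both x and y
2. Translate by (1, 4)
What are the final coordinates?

Step 1: Scale (6, -1) by 3 → (18, -3)
Step 2: Translate by (1, 4) → (19, 1)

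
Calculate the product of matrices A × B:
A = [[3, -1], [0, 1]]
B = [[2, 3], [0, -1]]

Matrix multiplication:
C[0][0] = 3×2 + -1×0 = 6
C[0][1] = 3×3 + -1×-1 = 10
C[1][0] = 0×2 + 1×0 = 0
C[1][1] = 0×3 + 1×-1 = -1
Result: [[6, 10], [0, -1]]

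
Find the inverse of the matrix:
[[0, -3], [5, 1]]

For [[a,b],[c,d]], inverse = (1/det)·[[d,-b],[-c,a]]
det = (0)(1) - (-3)(5) = 0 - -15 = 15
Inverse = (1/15)·[[1, 3], [-5, 0]]
= [[1/15, 1/5], [-1/3, 0]]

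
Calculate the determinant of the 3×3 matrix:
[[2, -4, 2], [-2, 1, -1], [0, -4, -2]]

Expansion along first row:
det = 2·det([[1,-1],[-4,-2]]) - -4·det([[-2,-1],[0,-2]]) + 2·det([[-2,1],[0,-4]])
    = 2·(1·-2 - -1·-4) - -4·(-2·-2 - -1·0) + 2·(-2·-4 - 1·0)
    = 2·-6 - -4·4 + 2·8
    = -12 + 16 + 16 = 20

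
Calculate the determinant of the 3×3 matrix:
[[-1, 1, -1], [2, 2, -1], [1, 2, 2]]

Expansion along first row:
det = -1·det([[2,-1],[2,2]]) - 1·det([[2,-1],[1,2]]) + -1·det([[2,2],[1,2]])
    = -1·(2·2 - -1·2) - 1·(2·2 - -1·1) + -1·(2·2 - 2·1)
    = -1·6 - 1·5 + -1·2
    = -6 + -5 + -2 = -13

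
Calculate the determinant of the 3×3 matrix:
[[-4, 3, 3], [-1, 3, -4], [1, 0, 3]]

Expansion along first row:
det = -4·det([[3,-4],[0,3]]) - 3·det([[-1,-4],[1,3]]) + 3·det([[-1,3],[1,0]])
    = -4·(3·3 - -4·0) - 3·(-1·3 - -4·1) + 3·(-1·0 - 3·1)
    = -4·9 - 3·1 + 3·-3
    = -36 + -3 + -9 = -48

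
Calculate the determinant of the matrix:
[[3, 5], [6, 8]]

For a 2×2 matrix [[a, b], [c, d]], det = ad - bc
det = (3)(8) - (5)(6) = 24 - 30 = -6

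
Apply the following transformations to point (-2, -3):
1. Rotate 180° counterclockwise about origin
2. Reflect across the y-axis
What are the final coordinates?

Step 1: Rotate 180° → (2, 3)
Step 2: Reflect across y-axis → (-2, 3)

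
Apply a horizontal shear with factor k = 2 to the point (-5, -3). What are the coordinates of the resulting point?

Shear matrix for horizontal shear with factor k = 2:
[[1, 2], [0, 1]]
Result: (-5, -3) → (-11, -3)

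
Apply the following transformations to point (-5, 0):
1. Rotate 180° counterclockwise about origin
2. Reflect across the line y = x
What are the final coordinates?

Step 1: Rotate 180° → (5, 0)
Step 2: Reflect across line y = x → (0, 5)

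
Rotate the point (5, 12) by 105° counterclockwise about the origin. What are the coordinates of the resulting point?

Rotation matrix for 105°: [[cos 105°, -sin 105°], [sin 105°, cos 105°]] ≈ [[-0.258819, -0.965926], [0.965926, -0.258819]]
[[-0.258819, -0.965926], [0.965926, -0.258819]] × [5, 12]ᵀ ≈ [-12.8852, 1.7238]ᵀ
Result: (-12.8852, 1.7238)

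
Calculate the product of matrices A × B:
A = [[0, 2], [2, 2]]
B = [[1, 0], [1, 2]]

Matrix multiplication:
C[0][0] = 0×1 + 2×1 = 2
C[0][1] = 0×0 + 2×2 = 4
C[1][0] = 2×1 + 2×1 = 4
C[1][1] = 2×0 + 2×2 = 4
Result: [[2, 4], [4, 4]]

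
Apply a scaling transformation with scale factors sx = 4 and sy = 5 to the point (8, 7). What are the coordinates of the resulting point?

Scaling matrix:
[[4, 0], [0, 5]]
Result: (8 × 4, 7 × 5) = (32, 35)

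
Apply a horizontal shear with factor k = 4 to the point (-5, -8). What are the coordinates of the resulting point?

Shear matrix for horizontal shear with factor k = 4:
[[1, 4], [0, 1]]
Result: (-5, -8) → (-37, -8)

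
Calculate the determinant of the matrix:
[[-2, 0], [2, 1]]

For a 2×2 matrix [[a, b], [c, d]], det = ad - bc
det = (-2)(1) - (0)(2) = -2 - 0 = -2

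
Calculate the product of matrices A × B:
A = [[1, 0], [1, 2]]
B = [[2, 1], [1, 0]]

Matrix multiplication:
C[0][0] = 1×2 + 0×1 = 2
C[0][1] = 1×1 + 0×0 = 1
C[1][0] = 1×2 + 2×1 = 4
C[1][1] = 1×1 + 2×0 = 1
Result: [[2, 1], [4, 1]]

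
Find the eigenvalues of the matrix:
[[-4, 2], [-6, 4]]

Characteristic equation: det(A - λI) = 0
λ² - (trace)λ + (det) = 0
trace = -4 + 4 = 0, det = (-4)(4) - (2)(-6) = -4
λ² - (0)λ + (-4) = 0
λ = (0 ± √((0)² - 4·(-4))) / 2 = (0 ± √16) / 2
Solving: λ = -2, 2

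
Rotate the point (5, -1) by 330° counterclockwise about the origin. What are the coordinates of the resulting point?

Rotation matrix for 330°: [[cos 330°, -sin 330°], [sin 330°, cos 330°]] ≈ [[0.866025, 0.500000], [-0.500000, 0.866025]]
[[0.866025, 0.500000], [-0.500000, 0.866025]] × [5, -1]ᵀ ≈ [3.8301, -3.3660]ᵀ
Result: (3.8301, -3.3660)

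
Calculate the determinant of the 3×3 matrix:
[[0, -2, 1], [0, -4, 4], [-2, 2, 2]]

Expansion along first row:
det = 0·det([[-4,4],[2,2]]) - -2·det([[0,4],[-2,2]]) + 1·det([[0,-4],[-2,2]])
    = 0·(-4·2 - 4·2) - -2·(0·2 - 4·-2) + 1·(0·2 - -4·-2)
    = 0·-16 - -2·8 + 1·-8
    = 0 + 16 + -8 = 8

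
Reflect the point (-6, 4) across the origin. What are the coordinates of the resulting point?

Reflection across origin: (-6, 4) → (6, -4)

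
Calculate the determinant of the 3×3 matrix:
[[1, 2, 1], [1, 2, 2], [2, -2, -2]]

Expansion along first row:
det = 1·det([[2,2],[-2,-2]]) - 2·det([[1,2],[2,-2]]) + 1·det([[1,2],[2,-2]])
    = 1·(2·-2 - 2·-2) - 2·(1·-2 - 2·2) + 1·(1·-2 - 2·2)
    = 1·0 - 2·-6 + 1·-6
    = 0 + 12 + -6 = 6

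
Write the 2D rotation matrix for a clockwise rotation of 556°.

Rotation matrix formula: [[cos θ, -sin θ], [sin θ, cos θ]]
A clockwise rotation by 556° is equivalent to a counterclockwise rotation by -556°.
For θ = -556°:
cos(-556°) = -0.9613
sin(-556°) = 0.2756
Result: [[-0.9613, -0.2756], [0.2756, -0.9613]]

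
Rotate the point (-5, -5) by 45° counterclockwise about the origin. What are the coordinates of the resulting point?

Rotation matrix for 45°: [[cos 45°, -sin 45°], [sin 45°, cos 45°]] ≈ [[0.707107, -0.707107], [0.707107, 0.707107]]
[[0.707107, -0.707107], [0.707107, 0.707107]] × [-5, -5]ᵀ ≈ [0, -7.0711]ᵀ
Result: (0, -7.0711)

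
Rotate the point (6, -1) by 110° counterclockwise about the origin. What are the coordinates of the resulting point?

Rotation matrix for 110°: [[cos 110°, -sin 110°], [sin 110°, cos 110°]] ≈ [[-0.342020, -0.939693], [0.939693, -0.342020]]
[[-0.342020, -0.939693], [0.939693, -0.342020]] × [6, -1]ᵀ ≈ [-1.1124, 5.9802]ᵀ
Result: (-1.1124, 5.9802)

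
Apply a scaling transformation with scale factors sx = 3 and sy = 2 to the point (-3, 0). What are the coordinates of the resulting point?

Scaling matrix:
[[3, 0], [0, 2]]
Result: (-3 × 3, 0 × 2) = (-9, 0)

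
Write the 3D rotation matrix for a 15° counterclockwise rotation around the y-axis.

Rotation matrix for counterclockwise 15° around y-axis:
cos(15°) = 0.9659, sin(15°) = 0.2588
Result: [[0.9659, 0, 0.2588], [0, 1, 0], [-0.2588, 0, 0.9659]]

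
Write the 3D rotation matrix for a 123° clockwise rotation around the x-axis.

Rotation matrix for clockwise 123° around x-axis:
A clockwise rotation by 123° is a counterclockwise rotation by -123°.
cos(-123°) = -0.5446, sin(-123°) = -0.8387
Result: [[1, 0, 0], [0, -0.5446, 0.8387], [0, -0.8387, -0.5446]]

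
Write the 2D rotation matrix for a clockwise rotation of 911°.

Rotation matrix formula: [[cos θ, -sin θ], [sin θ, cos θ]]
A clockwise rotation by 911° is equivalent to a counterclockwise rotation by -911°.
For θ = -911°:
cos(-911°) = -0.9816
sin(-911°) = 0.1908
Result: [[-0.9816, -0.1908], [0.1908, -0.9816]]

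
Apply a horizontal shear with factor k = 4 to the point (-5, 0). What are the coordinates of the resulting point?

Shear matrix for horizontal shear with factor k = 4:
[[1, 4], [0, 1]]
Result: (-5, 0) → (-5, 0)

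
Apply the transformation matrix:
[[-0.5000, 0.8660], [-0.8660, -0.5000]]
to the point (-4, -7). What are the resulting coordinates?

Matrix multiplication:
[[-0.5000, 0.8660], [-0.8660, -0.5000]] × [-4, -7]ᵀ
= [(-0.5000)(-4) + (0.8660)(-7), (-0.8660)(-4) + (-0.5000)(-7)]ᵀ
= [-4.0620, 6.9640]ᵀ
Result: (-4.0620, 6.9640)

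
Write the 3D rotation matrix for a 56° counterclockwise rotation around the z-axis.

Rotation matrix for counterclockwise 56° around z-axis:
cos(56°) = 0.5592, sin(56°) = 0.8290
Result: [[0.5592, -0.8290, 0], [0.8290, 0.5592, 0], [0, 0, 1]]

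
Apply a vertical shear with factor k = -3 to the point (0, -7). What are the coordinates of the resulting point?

Shear matrix for vertical shear with factor k = -3:
[[1, 0], [-3, 1]]
Result: (0, -7) → (0, -7)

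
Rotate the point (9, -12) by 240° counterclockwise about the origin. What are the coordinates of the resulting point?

Rotation matrix for 240°: [[cos 240°, -sin 240°], [sin 240°, cos 240°]] ≈ [[-0.500000, 0.866025], [-0.866025, -0.500000]]
[[-0.500000, 0.866025], [-0.866025, -0.500000]] × [9, -12]ᵀ ≈ [-14.8923, -1.7942]ᵀ
Result: (-14.8923, -1.7942)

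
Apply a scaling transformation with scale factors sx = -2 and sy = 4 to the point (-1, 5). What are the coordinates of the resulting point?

Scaling matrix:
[[-2, 0], [0, 4]]
Result: (-1 × -2, 5 × 4) = (2, 20)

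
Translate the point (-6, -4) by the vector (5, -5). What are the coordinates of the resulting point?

Translation by (5, -5) (homogeneous matrix [[1, 0, 5], [0, 1, -5], [0, 0, 1]]):
x' = -6 + 5 = -1
y' = -4 + -5 = -9
Result: (-1, -9)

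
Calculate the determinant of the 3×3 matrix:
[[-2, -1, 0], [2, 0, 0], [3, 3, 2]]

Expansion along first row:
det = -2·det([[0,0],[3,2]]) - -1·det([[2,0],[3,2]]) + 0·det([[2,0],[3,3]])
    = -2·(0·2 - 0·3) - -1·(2·2 - 0·3) + 0·(2·3 - 0·3)
    = -2·0 - -1·4 + 0·6
    = 0 + 4 + 0 = 4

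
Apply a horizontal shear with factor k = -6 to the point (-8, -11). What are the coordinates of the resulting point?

Shear matrix for horizontal shear with factor k = -6:
[[1, -6], [0, 1]]
Result: (-8, -11) → (58, -11)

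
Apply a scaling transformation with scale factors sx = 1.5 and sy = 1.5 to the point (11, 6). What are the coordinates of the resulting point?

Scaling matrix:
[[1.50, 0], [0, 1.50]]
Result: (11 × 1.5, 6 × 1.5) = (16.5, 9)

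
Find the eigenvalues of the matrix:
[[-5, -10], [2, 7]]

Characteristic equation: det(A - λI) = 0
λ² - (trace)λ + (det) = 0
trace = -5 + 7 = 2, det = (-5)(7) - (-10)(2) = -15
λ² - (2)λ + (-15) = 0
λ = (2 ± √((2)² - 4·(-15))) / 2 = (2 ± √64) / 2
Solving: λ = -3, 5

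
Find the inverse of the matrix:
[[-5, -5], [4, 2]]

For [[a,b],[c,d]], inverse = (1/det)·[[d,-b],[-c,a]]
det = (-5)(2) - (-5)(4) = -10 - -20 = 10
Inverse = (1/10)·[[2, 5], [-4, -5]]
= [[1/5, 1/2], [-2/5, -1/2]]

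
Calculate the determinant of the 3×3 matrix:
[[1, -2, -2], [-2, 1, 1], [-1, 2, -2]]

Expansion along first row:
det = 1·det([[1,1],[2,-2]]) - -2·det([[-2,1],[-1,-2]]) + -2·det([[-2,1],[-1,2]])
    = 1·(1·-2 - 1·2) - -2·(-2·-2 - 1·-1) + -2·(-2·2 - 1·-1)
    = 1·-4 - -2·5 + -2·-3
    = -4 + 10 + 6 = 12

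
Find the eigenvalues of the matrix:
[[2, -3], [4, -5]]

Characteristic equation: det(A - λI) = 0
λ² - (trace)λ + (det) = 0
trace = 2 + -5 = -3, det = (2)(-5) - (-3)(4) = 2
λ² - (-3)λ + (2) = 0
λ = (-3 ± √((-3)² - 4·(2))) / 2 = (-3 ± √1) / 2
Solving: λ = -2, -1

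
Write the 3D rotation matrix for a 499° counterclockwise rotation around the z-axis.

Rotation matrix for counterclockwise 499° around z-axis:
cos(499°) = -0.7547, sin(499°) = 0.6561
Result: [[-0.7547, -0.6561, 0], [0.6561, -0.7547, 0], [0, 0, 1]]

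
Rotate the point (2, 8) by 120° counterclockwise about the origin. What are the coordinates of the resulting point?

Rotation matrix for 120°: [[cos 120°, -sin 120°], [sin 120°, cos 120°]] ≈ [[-0.500000, -0.866025], [0.866025, -0.500000]]
[[-0.500000, -0.866025], [0.866025, -0.500000]] × [2, 8]ᵀ ≈ [-7.9282, -2.2679]ᵀ
Result: (-7.9282, -2.2679)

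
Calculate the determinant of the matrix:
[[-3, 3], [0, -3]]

For a 2×2 matrix [[a, b], [c, d]], det = ad - bc
det = (-3)(-3) - (3)(0) = 9 - 0 = 9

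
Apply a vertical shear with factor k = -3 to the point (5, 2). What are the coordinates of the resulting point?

Shear matrix for vertical shear with factor k = -3:
[[1, 0], [-3, 1]]
Result: (5, 2) → (5, -13)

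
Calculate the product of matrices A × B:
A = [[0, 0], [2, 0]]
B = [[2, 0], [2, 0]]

Matrix multiplication:
C[0][0] = 0×2 + 0×2 = 0
C[0][1] = 0×0 + 0×0 = 0
C[1][0] = 2×2 + 0×2 = 4
C[1][1] = 2×0 + 0×0 = 0
Result: [[0, 0], [4, 0]]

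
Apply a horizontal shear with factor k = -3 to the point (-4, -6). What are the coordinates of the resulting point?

Shear matrix for horizontal shear with factor k = -3:
[[1, -3], [0, 1]]
Result: (-4, -6) → (14, -6)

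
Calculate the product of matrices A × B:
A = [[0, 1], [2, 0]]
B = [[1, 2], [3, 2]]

Matrix multiplication:
C[0][0] = 0×1 + 1×3 = 3
C[0][1] = 0×2 + 1×2 = 2
C[1][0] = 2×1 + 0×3 = 2
C[1][1] = 2×2 + 0×2 = 4
Result: [[3, 2], [2, 4]]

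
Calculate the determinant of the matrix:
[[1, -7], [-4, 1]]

For a 2×2 matrix [[a, b], [c, d]], det = ad - bc
det = (1)(1) - (-7)(-4) = 1 - 28 = -27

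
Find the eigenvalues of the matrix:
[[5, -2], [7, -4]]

Characteristic equation: det(A - λI) = 0
λ² - (trace)λ + (det) = 0
trace = 5 + -4 = 1, det = (5)(-4) - (-2)(7) = -6
λ² - (1)λ + (-6) = 0
λ = (1 ± √((1)² - 4·(-6))) / 2 = (1 ± √25) / 2
Solving: λ = -2, 3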